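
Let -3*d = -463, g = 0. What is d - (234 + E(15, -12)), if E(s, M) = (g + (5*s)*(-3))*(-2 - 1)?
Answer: -2264/3 ≈ -754.67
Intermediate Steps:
d = 463/3 (d = -1/3*(-463) = 463/3 ≈ 154.33)
E(s, M) = 45*s (E(s, M) = (0 + (5*s)*(-3))*(-2 - 1) = (0 - 15*s)*(-3) = -15*s*(-3) = 45*s)
d - (234 + E(15, -12)) = 463/3 - (234 + 45*15) = 463/3 - (234 + 675) = 463/3 - 1*909 = 463/3 - 909 = -2264/3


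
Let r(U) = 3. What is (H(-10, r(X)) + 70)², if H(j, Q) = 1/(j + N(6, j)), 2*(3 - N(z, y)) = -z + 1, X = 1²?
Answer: 394384/81 ≈ 4868.9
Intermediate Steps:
X = 1
N(z, y) = 5/2 + z/2 (N(z, y) = 3 - (-z + 1)/2 = 3 - (1 - z)/2 = 3 + (-½ + z/2) = 5/2 + z/2)
H(j, Q) = 1/(11/2 + j) (H(j, Q) = 1/(j + (5/2 + (½)*6)) = 1/(j + (5/2 + 3)) = 1/(j + 11/2) = 1/(11/2 + j))
(H(-10, r(X)) + 70)² = (2/(11 + 2*(-10)) + 70)² = (2/(11 - 20) + 70)² = (2/(-9) + 70)² = (2*(-⅑) + 70)² = (-2/9 + 70)² = (628/9)² = 394384/81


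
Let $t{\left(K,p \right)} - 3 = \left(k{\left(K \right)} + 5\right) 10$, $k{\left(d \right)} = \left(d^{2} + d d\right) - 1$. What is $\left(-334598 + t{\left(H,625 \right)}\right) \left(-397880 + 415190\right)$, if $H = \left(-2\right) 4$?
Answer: $-5768990250$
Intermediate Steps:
$k{\left(d \right)} = -1 + 2 d^{2}$ ($k{\left(d \right)} = \left(d^{2} + d^{2}\right) - 1 = 2 d^{2} - 1 = -1 + 2 d^{2}$)
$H = -8$
$t{\left(K,p \right)} = 43 + 20 K^{2}$ ($t{\left(K,p \right)} = 3 + \left(\left(-1 + 2 K^{2}\right) + 5\right) 10 = 3 + \left(4 + 2 K^{2}\right) 10 = 3 + \left(40 + 20 K^{2}\right) = 43 + 20 K^{2}$)
$\left(-334598 + t{\left(H,625 \right)}\right) \left(-397880 + 415190\right) = \left(-334598 + \left(43 + 20 \left(-8\right)^{2}\right)\right) \left(-397880 + 415190\right) = \left(-334598 + \left(43 + 20 \cdot 64\right)\right) 17310 = \left(-334598 + \left(43 + 1280\right)\right) 17310 = \left(-334598 + 1323\right) 17310 = \left(-333275\right) 17310 = -5768990250$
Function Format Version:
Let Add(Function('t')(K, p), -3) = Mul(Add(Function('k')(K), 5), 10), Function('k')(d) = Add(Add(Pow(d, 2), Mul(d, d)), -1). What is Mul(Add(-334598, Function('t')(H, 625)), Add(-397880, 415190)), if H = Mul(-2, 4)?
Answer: -5768990250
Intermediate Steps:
Function('k')(d) = Add(-1, Mul(2, Pow(d, 2))) (Function('k')(d) = Add(Add(Pow(d, 2), Pow(d, 2)), -1) = Add(Mul(2, Pow(d, 2)), -1) = Add(-1, Mul(2, Pow(d, 2))))
H = -8
Function('t')(K, p) = Add(43, Mul(20, Pow(K, 2))) (Function('t')(K, p) = Add(3, Mul(Add(Add(-1, Mul(2, Pow(K, 2))), 5), 10)) = Add(3, Mul(Add(4, Mul(2, Pow(K, 2))), 10)) = Add(3, Add(40, Mul(20, Pow(K, 2)))) = Add(43, Mul(20, Pow(K, 2))))
Mul(Add(-334598, Function('t')(H, 625)), Add(-397880, 415190)) = Mul(Add(-334598, Add(43, Mul(20, Pow(-8, 2)))), Add(-397880, 415190)) = Mul(Add(-334598, Add(43, Mul(20, 64))), 17310) = Mul(Add(-334598, Add(43, 1280)), 17310) = Mul(Add(-334598, 1323), 17310) = Mul(-333275, 17310) = -5768990250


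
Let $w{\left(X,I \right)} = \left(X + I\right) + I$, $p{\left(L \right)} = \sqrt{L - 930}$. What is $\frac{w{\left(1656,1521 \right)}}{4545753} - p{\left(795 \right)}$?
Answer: $\frac{1566}{1515251} - 3 i \sqrt{15} \approx 0.0010335 - 11.619 i$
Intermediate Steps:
$p{\left(L \right)} = \sqrt{-930 + L}$
$w{\left(X,I \right)} = X + 2 I$ ($w{\left(X,I \right)} = \left(I + X\right) + I = X + 2 I$)
$\frac{w{\left(1656,1521 \right)}}{4545753} - p{\left(795 \right)} = \frac{1656 + 2 \cdot 1521}{4545753} - \sqrt{-930 + 795} = \left(1656 + 3042\right) \frac{1}{4545753} - \sqrt{-135} = 4698 \cdot \frac{1}{4545753} - 3 i \sqrt{15} = \frac{1566}{1515251} - 3 i \sqrt{15}$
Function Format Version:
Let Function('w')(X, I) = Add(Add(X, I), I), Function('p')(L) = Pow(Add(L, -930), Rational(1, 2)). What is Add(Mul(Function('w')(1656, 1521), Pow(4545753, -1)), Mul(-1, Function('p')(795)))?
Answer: Add(Rational(1566, 1515251), Mul(-3, I, Pow(15, Rational(1, 2)))) ≈ Add(0.0010335, Mul(-11.619, I))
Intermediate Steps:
Function('p')(L) = Pow(Add(-930, L), Rational(1, 2))
Function('w')(X, I) = Add(X, Mul(2, I)) (Function('w')(X, I) = Add(Add(I, X), I) = Add(X, Mul(2, I)))
Add(Mul(Function('w')(1656, 1521), Pow(4545753, -1)), Mul(-1, Function('p')(795))) = Add(Mul(Add(1656, Mul(2, 1521)), Pow(4545753, -1)), Mul(-1, Pow(Add(-930, 795), Rational(1, 2)))) = Add(Mul(Add(1656, 3042), Rational(1, 4545753)), Mul(-1, Pow(-135, Rational(1, 2)))) = Add(Mul(4698, Rational(1, 4545753)), Mul(-1, Mul(3, I, Pow(15, Rational(1, 2))))) = Add(Rational(1566, 1515251), Mul(-3, I, Pow(15, Rational(1, 2))))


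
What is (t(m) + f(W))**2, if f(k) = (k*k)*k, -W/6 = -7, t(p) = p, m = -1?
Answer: 5488883569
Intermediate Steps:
W = 42 (W = -6*(-7) = 42)
f(k) = k**3 (f(k) = k**2*k = k**3)
(t(m) + f(W))**2 = (-1 + 42**3)**2 = (-1 + 74088)**2 = 74087**2 = 5488883569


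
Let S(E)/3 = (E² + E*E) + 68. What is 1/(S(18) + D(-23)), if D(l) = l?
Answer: 1/2125 ≈ 0.00047059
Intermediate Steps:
S(E) = 204 + 6*E² (S(E) = 3*((E² + E*E) + 68) = 3*((E² + E²) + 68) = 3*(2*E² + 68) = 3*(68 + 2*E²) = 204 + 6*E²)
1/(S(18) + D(-23)) = 1/((204 + 6*18²) - 23) = 1/((204 + 6*324) - 23) = 1/((204 + 1944) - 23) = 1/(2148 - 23) = 1/2125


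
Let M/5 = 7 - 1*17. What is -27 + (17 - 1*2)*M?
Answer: -777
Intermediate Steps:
M = -50 (M = 5*(7 - 1*17) = 5*(7 - 17) = 5*(-10) = -50)
-27 + (17 - 1*2)*M = -27 + (17 - 1*2)*(-50) = -27 + (17 - 2)*(-50) = -27 + 15*(-50) = -27 - 750 = -777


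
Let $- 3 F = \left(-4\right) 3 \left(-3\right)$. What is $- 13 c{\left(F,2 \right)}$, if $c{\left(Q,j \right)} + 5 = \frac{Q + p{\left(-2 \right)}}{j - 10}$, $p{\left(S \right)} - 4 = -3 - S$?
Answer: $\frac{403}{8} \approx 50.375$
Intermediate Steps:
$p{\left(S \right)} = 1 - S$ ($p{\left(S \right)} = 4 - \left(3 + S\right) = 1 - S$)
$F = -12$ ($F = - \frac{\left(-4\right) 3 \left(-3\right)}{3} = - \frac{\left(-12\right) \left(-3\right)}{3} = \left(- \frac{1}{3}\right) 36 = -12$)
$c{\left(Q,j \right)} = -5 + \frac{3 + Q}{-10 + j}$ ($c{\left(Q,j \right)} = -5 + \frac{Q + \left(1 - -2\right)}{j - 10} = -5 + \frac{Q + \left(1 + 2\right)}{-10 + j} = -5 + \frac{Q + 3}{-10 + j} = -5 + \frac{3 + Q}{-10 + j}$)
$- 13 c{\left(F,2 \right)} = - 13 \frac{53 - 12 - 10}{-10 + 2} = - 13 \frac{53 - 12 - 10}{-8} = - 13 \left(\left(- \frac{1}{8}\right) 31\right) = \left(-13\right) \left(- \frac{31}{8}\right) = \frac{403}{8}$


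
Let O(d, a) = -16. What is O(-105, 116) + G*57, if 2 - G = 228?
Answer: -12898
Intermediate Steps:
G = -226 (G = 2 - 1*228 = 2 - 228 = -226)
O(-105, 116) + G*57 = -16 - 226*57 = -16 - 12882 = -12898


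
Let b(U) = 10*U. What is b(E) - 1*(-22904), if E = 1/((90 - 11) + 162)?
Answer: 5519874/241 ≈ 22904.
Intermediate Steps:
E = 1/241 (E = 1/(79 + 162) = 1/241 ≈ 0.0041494)
b(E) - 1*(-22904) = 10*(1/241) - 1*(-22904) = 10/241 + 22904 = 5519874/241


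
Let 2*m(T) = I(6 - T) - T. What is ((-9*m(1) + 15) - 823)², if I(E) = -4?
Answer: 2468041/4 ≈ 6.1701e+5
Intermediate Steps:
m(T) = -2 - T/2 (m(T) = (-4 - T)/2 = -2 - T/2)
((-9*m(1) + 15) - 823)² = ((-9*(-2 - ½*1) + 15) - 823)² = ((-9*(-2 - ½) + 15) - 823)² = ((-9*(-5/2) + 15) - 823)² = ((45/2 + 15) - 823)² = (75/2 - 823)² = (-1571/2)² = 2468041/4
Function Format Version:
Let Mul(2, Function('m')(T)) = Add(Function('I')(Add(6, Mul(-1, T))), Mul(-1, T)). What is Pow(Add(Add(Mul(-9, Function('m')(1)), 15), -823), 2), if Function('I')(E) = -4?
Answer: Rational(2468041, 4) ≈ 6.1701e+5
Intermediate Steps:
Function('m')(T) = Add(-2, Mul(Rational(-1, 2), T)) (Function('m')(T) = Mul(Rational(1, 2), Add(-4, Mul(-1, T))) = Add(-2, Mul(Rational(-1, 2), T)))
Pow(Add(Add(Mul(-9, Function('m')(1)), 15), -823), 2) = Pow(Add(Add(Mul(-9, Add(-2, Mul(Rational(-1, 2), 1))), 15), -823), 2) = Pow(Add(Add(Mul(-9, Add(-2, Rational(-1, 2))), 15), -823), 2) = Pow(Add(Add(Mul(-9, Rational(-5, 2)), 15), -823), 2) = Pow(Add(Add(Rational(45, 2), 15), -823), 2) = Pow(Add(Rational(75, 2), -823), 2) = Pow(Rational(-1571, 2), 2) = Rational(2468041, 4)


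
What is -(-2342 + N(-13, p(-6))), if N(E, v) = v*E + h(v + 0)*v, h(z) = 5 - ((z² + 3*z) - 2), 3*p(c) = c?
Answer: 2334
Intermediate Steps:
p(c) = c/3
h(z) = 7 - z² - 3*z (h(z) = 5 - (-2 + z² + 3*z) = 5 + (2 - z² - 3*z) = 7 - z² - 3*z)
N(E, v) = E*v + v*(7 - v² - 3*v) (N(E, v) = v*E + (7 - (v + 0)² - 3*(v + 0))*v = E*v + (7 - v² - 3*v)*v = E*v + v*(7 - v² - 3*v))
-(-2342 + N(-13, p(-6))) = -(-2342 + ((⅓)*(-6))*(7 - 13 - ((⅓)*(-6))² - (-6))) = -(-2342 - 2*(7 - 13 - 1*(-2)² - 3*(-2))) = -(-2342 - 2*(7 - 13 - 1*4 + 6)) = -(-2342 - 2*(7 - 13 - 4 + 6)) = -(-2342 - 2*(-4)) = -(-2342 + 8) = -1*(-2334) = 2334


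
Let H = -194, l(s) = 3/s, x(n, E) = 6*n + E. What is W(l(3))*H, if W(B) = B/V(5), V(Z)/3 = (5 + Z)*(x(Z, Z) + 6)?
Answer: -97/615 ≈ -0.15772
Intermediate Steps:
x(n, E) = E + 6*n
V(Z) = 3*(5 + Z)*(6 + 7*Z) (V(Z) = 3*((5 + Z)*((Z + 6*Z) + 6)) = 3*((5 + Z)*(7*Z + 6)) = 3*((5 + Z)*(6 + 7*Z)) = 3*(5 + Z)*(6 + 7*Z))
W(B) = B/1230 (W(B) = B/(90 + 21*5² + 123*5) = B/(90 + 21*25 + 615) = B/(90 + 525 + 615) = B/1230)
W(l(3))*H = ((3/3)/1230)*(-194) = ((3*(⅓))/1230)*(-194) = ((1/1230)*1)*(-194) = (1/1230)*(-194) = -97/615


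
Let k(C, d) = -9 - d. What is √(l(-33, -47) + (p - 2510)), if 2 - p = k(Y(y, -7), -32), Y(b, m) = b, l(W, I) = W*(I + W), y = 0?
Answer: √109 ≈ 10.440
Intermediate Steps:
p = -21 (p = 2 - (-9 - 1*(-32)) = 2 - (-9 + 32) = 2 - 1*23 = 2 - 23 = -21)
√(l(-33, -47) + (p - 2510)) = √(-33*(-47 - 33) + (-21 - 2510)) = √(-33*(-80) - 2531) = √(2640 - 2531) = √109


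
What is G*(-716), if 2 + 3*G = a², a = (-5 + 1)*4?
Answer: -181864/3 ≈ -60621.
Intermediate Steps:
a = -16 (a = -4*4 = -16)
G = 254/3 (G = -⅔ + (⅓)*(-16)² = -⅔ + (⅓)*256 = -⅔ + 256/3 = 254/3 ≈ 84.667)
G*(-716) = (254/3)*(-716) = -181864/3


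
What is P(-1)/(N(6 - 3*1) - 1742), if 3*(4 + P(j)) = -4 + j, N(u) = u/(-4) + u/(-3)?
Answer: 68/20925 ≈ 0.0032497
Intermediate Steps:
N(u) = -7*u/12 (N(u) = u*(-1/4) + u*(-1/3) = -u/4 - u/3 = -7*u/12)
P(j) = -16/3 + j/3 (P(j) = -4 + (-4 + j)/3 = -4 + (-4/3 + j/3) = -16/3 + j/3)
P(-1)/(N(6 - 3*1) - 1742) = (-16/3 + (1/3)*(-1))/(-7*(6 - 3*1)/12 - 1742) = (-16/3 - 1/3)/(-7*(6 - 3)/12 - 1742) = -17/3/(-7/12*3 - 1742) = -17/3/(-7/4 - 1742) = -17/3/(-6975/4) = -4/6975*(-17/3) = 68/20925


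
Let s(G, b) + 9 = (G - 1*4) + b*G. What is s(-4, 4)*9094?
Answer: -300102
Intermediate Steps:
s(G, b) = -13 + G + G*b (s(G, b) = -9 + ((G - 1*4) + b*G) = -9 + ((G - 4) + G*b) = -9 + ((-4 + G) + G*b) = -9 + (-4 + G + G*b) = -13 + G + G*b)
s(-4, 4)*9094 = (-13 - 4 - 4*4)*9094 = (-13 - 4 - 16)*9094 = -33*9094 = -300102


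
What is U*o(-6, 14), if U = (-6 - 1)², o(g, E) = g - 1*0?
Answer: -294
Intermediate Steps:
o(g, E) = g (o(g, E) = g + 0 = g)
U = 49 (U = (-7)² = 49)
U*o(-6, 14) = 49*(-6) = -294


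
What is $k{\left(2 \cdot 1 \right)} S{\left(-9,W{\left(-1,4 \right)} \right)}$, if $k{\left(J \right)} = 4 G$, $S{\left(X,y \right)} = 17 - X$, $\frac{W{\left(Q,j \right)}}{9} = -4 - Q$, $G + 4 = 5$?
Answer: $104$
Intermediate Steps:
$G = 1$ ($G = -4 + 5 = 1$)
$W{\left(Q,j \right)} = -36 - 9 Q$ ($W{\left(Q,j \right)} = 9 \left(-4 - Q\right) = -36 - 9 Q$)
$k{\left(J \right)} = 4$ ($k{\left(J \right)} = 4 \cdot 1 = 4$)
$k{\left(2 \cdot 1 \right)} S{\left(-9,W{\left(-1,4 \right)} \right)} = 4 \left(17 - -9\right) = 4 \left(17 + 9\right) = 4 \cdot 26 = 104$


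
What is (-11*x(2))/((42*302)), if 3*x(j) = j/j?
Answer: -11/38052 ≈ -0.00028908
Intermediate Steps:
x(j) = ⅓ (x(j) = (j/j)/3 = (⅓)*1 = ⅓)
(-11*x(2))/((42*302)) = (-11*⅓)/((42*302)) = -11/3/12684 = -11/3*1/12684 = -11/38052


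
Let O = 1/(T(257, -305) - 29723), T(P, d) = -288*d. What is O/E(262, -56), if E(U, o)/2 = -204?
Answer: -1/23711736 ≈ -4.2173e-8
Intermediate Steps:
O = 1/58117 (O = 1/(-288*(-305) - 29723) = 1/(87840 - 29723) = 1/58117 ≈ 1.7207e-5)
E(U, o) = -408 (E(U, o) = 2*(-204) = -408)
O/E(262, -56) = (1/58117)/(-408) = (1/58117)*(-1/408) = -1/23711736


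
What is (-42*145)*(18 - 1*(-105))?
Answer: -749070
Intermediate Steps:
(-42*145)*(18 - 1*(-105)) = -6090*(18 + 105) = -6090*123 = -749070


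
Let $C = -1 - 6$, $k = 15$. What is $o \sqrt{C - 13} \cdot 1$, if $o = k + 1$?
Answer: $32 i \sqrt{5} \approx 71.554 i$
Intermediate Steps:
$C = -7$ ($C = -1 - 6 = -7$)
$o = 16$ ($o = 15 + 1 = 16$)
$o \sqrt{C - 13} \cdot 1 = 16 \sqrt{-7 - 13} \cdot 1 = 16 \sqrt{-20} \cdot 1 = 16 \cdot 2 i \sqrt{5} \cdot 1 = 32 i \sqrt{5} \cdot 1 = 32 i \sqrt{5}$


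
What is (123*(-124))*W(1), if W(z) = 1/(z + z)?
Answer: -7626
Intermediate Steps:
W(z) = 1/(2*z)
(123*(-124))*W(1) = (123*(-124))*((1/2)/1) = -7626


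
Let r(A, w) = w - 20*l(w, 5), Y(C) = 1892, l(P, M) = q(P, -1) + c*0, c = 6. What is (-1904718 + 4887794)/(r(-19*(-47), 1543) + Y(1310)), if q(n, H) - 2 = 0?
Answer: 2983076/3395 ≈ 878.67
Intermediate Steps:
q(n, H) = 2 (q(n, H) = 2 + 0 = 2)
l(P, M) = 2 (l(P, M) = 2 + 6*0 = 2 + 0 = 2)
r(A, w) = -40 + w (r(A, w) = w - 20*2 = w - 40 = -40 + w)
(-1904718 + 4887794)/(r(-19*(-47), 1543) + Y(1310)) = (-1904718 + 4887794)/((-40 + 1543) + 1892) = 2983076/(1503 + 1892) = 2983076/3395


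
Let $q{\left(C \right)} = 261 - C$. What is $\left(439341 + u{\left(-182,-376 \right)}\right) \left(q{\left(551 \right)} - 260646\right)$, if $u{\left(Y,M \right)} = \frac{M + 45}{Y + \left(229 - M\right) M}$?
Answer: $- \frac{13049572584992164}{113831} \approx -1.1464 \cdot 10^{11}$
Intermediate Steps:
$u{\left(Y,M \right)} = \frac{45 + M}{Y + M \left(229 - M\right)}$
$\left(439341 + u{\left(-182,-376 \right)}\right) \left(q{\left(551 \right)} - 260646\right) = \left(439341 + \frac{45 - 376}{-182 - \left(-376\right)^{2} + 229 \left(-376\right)}\right) \left(\left(261 - 551\right) - 260646\right) = \left(439341 + \frac{1}{-182 - 141376 - 86104} \left(-331\right)\right) \left(\left(261 - 551\right) - 260646\right) = \left(439341 + \frac{1}{-182 - 141376 - 86104} \left(-331\right)\right) \left(-290 - 260646\right) = \left(439341 + \frac{1}{-227662} \left(-331\right)\right) \left(-260936\right) = \left(439341 - - \frac{331}{227662}\right) \left(-260936\right) = \left(439341 + \frac{331}{227662}\right) \left(-260936\right) = \frac{100021251073}{227662} \left(-260936\right) = - \frac{13049572584992164}{113831}$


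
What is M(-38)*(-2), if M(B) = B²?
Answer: -2888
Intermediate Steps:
M(-38)*(-2) = (-38)²*(-2) = 1444*(-2) = -2888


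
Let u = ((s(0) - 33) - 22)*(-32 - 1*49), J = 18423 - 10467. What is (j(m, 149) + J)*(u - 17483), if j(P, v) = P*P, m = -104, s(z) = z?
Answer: -244561616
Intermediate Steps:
j(P, v) = P**2
J = 7956
u = 4455 (u = ((0 - 33) - 22)*(-32 - 1*49) = (-33 - 22)*(-32 - 49) = -55*(-81) = 4455)
(j(m, 149) + J)*(u - 17483) = ((-104)**2 + 7956)*(4455 - 17483) = (10816 + 7956)*(-13028) = 18772*(-13028) = -244561616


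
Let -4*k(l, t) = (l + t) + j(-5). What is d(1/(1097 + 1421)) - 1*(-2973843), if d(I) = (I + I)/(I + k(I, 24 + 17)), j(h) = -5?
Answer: 269563998727/90645 ≈ 2.9738e+6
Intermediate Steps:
k(l, t) = 5/4 - l/4 - t/4 (k(l, t) = -((l + t) - 5)/4 = -(-5 + l + t)/4 = 5/4 - l/4 - t/4)
d(I) = 2*I/(-9 + 3*I/4) (d(I) = (I + I)/(I + (5/4 - I/4 - (24 + 17)/4)) = (2*I)/(I + (5/4 - I/4 - ¼*41)) = (2*I)/(I + (5/4 - I/4 - 41/4)) = (2*I)/(I + (-9 - I/4)) = (2*I)/(-9 + 3*I/4) = 2*I/(-9 + 3*I/4))
d(1/(1097 + 1421)) - 1*(-2973843) = 8/(3*(1097 + 1421)*(-12 + 1/(1097 + 1421))) - 1*(-2973843) = (8/3)/(2518*(-12 + 1/2518)) + 2973843 = (8/3)*(1/2518)/(-12 + 1/2518) + 2973843 = (8/3)*(1/2518)/(-30215/2518) + 2973843 = (8/3)*(1/2518)*(-2518/30215) + 2973843 = -8/90645 + 2973843 = 269563998727/90645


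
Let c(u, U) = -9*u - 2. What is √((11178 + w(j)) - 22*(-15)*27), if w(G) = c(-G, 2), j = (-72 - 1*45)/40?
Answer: √8023870/20 ≈ 141.63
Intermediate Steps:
c(u, U) = -2 - 9*u
j = -117/40 (j = (-72 - 45)*(1/40) = -117*1/40 = -117/40 ≈ -2.9250)
w(G) = -2 + 9*G (w(G) = -2 - (-9)*G = -2 + 9*G)
√((11178 + w(j)) - 22*(-15)*27) = √((11178 + (-2 + 9*(-117/40))) - 22*(-15)*27) = √((11178 + (-2 - 1053/40)) + 330*27) = √((11178 - 1133/40) + 8910) = √(445987/40 + 8910) = √(802387/40) = √8023870/20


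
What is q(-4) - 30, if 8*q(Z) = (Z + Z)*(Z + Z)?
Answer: -22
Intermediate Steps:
q(Z) = Z²/2 (q(Z) = ((Z + Z)*(Z + Z))/8 = ((2*Z)*(2*Z))/8 = (4*Z²)/8 = Z²/2)
q(-4) - 30 = (½)*(-4)² - 30 = (½)*16 - 30 = 8 - 30 = -22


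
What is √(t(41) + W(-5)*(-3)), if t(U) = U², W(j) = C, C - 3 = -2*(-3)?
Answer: √1654 ≈ 40.669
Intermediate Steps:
C = 9 (C = 3 - 2*(-3) = 3 + 6 = 9)
W(j) = 9
√(t(41) + W(-5)*(-3)) = √(41² + 9*(-3)) = √(1681 - 27) = √1654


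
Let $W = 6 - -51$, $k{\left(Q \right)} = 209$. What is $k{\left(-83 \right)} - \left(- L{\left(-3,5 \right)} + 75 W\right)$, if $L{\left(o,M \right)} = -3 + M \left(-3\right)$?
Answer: $-4084$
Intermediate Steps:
$W = 57$ ($W = 6 + 51 = 57$)
$L{\left(o,M \right)} = -3 - 3 M$
$k{\left(-83 \right)} - \left(- L{\left(-3,5 \right)} + 75 W\right) = 209 - 4293 = -4084$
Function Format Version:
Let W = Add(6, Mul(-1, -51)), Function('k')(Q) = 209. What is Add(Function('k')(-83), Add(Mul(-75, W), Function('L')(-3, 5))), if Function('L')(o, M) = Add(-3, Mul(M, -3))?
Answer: -4084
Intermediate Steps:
W = 57 (W = Add(6, 51) = 57)
Function('L')(o, M) = Add(-3, Mul(-3, M))
Add(Function('k')(-83), Add(Mul(-75, W), Function('L')(-3, 5))) = Add(209, Add(Mul(-75, 57), Add(-3, Mul(-3, 5)))) = Add(209, Add(-4275, Add(-3, -15))) = Add(209, Add(-4275, -18)) = Add(209, -4293) = -4084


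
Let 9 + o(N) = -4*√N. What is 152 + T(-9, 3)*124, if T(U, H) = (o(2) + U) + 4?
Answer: -1584 - 496*√2 ≈ -2285.4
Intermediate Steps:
o(N) = -9 - 4*√N
T(U, H) = -5 + U - 4*√2 (T(U, H) = ((-9 - 4*√2) + U) + 4 = (-9 + U - 4*√2) + 4 = -5 + U - 4*√2)
152 + T(-9, 3)*124 = 152 + (-5 - 9 - 4*√2)*124 = 152 + (-14 - 4*√2)*124 = 152 + (-1736 - 496*√2) = -1584 - 496*√2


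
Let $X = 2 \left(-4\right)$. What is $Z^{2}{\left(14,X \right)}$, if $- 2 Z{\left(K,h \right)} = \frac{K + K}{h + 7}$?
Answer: $196$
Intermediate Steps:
$X = -8$
$Z{\left(K,h \right)} = - \frac{K}{7 + h}$ ($Z{\left(K,h \right)} = - \frac{\left(K + K\right) \frac{1}{h + 7}}{2} = - \frac{2 K \frac{1}{7 + h}}{2} = - \frac{K}{7 + h}$)
$Z^{2}{\left(14,X \right)} = \left(\left(-1\right) 14 \frac{1}{7 - 8}\right)^{2} = \left(\left(-1\right) 14 \frac{1}{-1}\right)^{2} = \left(\left(-1\right) 14 \left(-1\right)\right)^{2} = 14^{2} = 196$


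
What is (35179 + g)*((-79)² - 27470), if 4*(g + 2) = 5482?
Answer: -1551733755/2 ≈ -7.7587e+8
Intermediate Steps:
g = 2737/2 (g = -2 + (¼)*5482 = -2 + 2741/2 = 2737/2 ≈ 1368.5)
(35179 + g)*((-79)² - 27470) = (35179 + 2737/2)*((-79)² - 27470) = 73095*(6241 - 27470)/2 = (73095/2)*(-21229) = -1551733755/2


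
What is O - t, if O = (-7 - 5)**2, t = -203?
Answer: 347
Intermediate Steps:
O = 144 (O = (-12)**2 = 144)
O - t = 144 - 1*(-203) = 144 + 203 = 347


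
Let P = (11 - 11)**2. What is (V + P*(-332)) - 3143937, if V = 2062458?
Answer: -1081479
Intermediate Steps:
P = 0 (P = 0**2 = 0)
(V + P*(-332)) - 3143937 = (2062458 + 0*(-332)) - 3143937 = (2062458 + 0) - 3143937 = 2062458 - 3143937 = -1081479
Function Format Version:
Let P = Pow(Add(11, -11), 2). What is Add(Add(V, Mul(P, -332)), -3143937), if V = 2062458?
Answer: -1081479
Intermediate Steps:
P = 0 (P = Pow(0, 2) = 0)
Add(Add(V, Mul(P, -332)), -3143937) = Add(Add(2062458, Mul(0, -332)), -3143937) = Add(Add(2062458, 0), -3143937) = Add(2062458, -3143937) = -1081479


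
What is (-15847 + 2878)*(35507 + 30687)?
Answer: -858469986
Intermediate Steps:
(-15847 + 2878)*(35507 + 30687) = -12969*66194 = -858469986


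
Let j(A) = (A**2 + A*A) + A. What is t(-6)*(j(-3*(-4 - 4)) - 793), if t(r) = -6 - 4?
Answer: -3830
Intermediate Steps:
j(A) = A + 2*A**2 (j(A) = (A**2 + A**2) + A = 2*A**2 + A = A + 2*A**2)
t(r) = -10
t(-6)*(j(-3*(-4 - 4)) - 793) = -10*((-3*(-4 - 4))*(1 + 2*(-3*(-4 - 4))) - 793) = -10*((-3*(-8))*(1 + 2*(-3*(-8))) - 793) = -10*(24*(1 + 2*24) - 793) = -10*(24*(1 + 48) - 793) = -10*(24*49 - 793) = -10*(1176 - 793) = -10*383 = -3830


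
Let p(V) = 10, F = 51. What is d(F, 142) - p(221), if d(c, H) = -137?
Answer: -147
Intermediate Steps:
d(F, 142) - p(221) = -137 - 1*10 = -137 - 10 = -147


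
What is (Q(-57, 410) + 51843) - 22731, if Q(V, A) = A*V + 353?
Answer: 6095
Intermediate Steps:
Q(V, A) = 353 + A*V
(Q(-57, 410) + 51843) - 22731 = ((353 + 410*(-57)) + 51843) - 22731 = ((353 - 23370) + 51843) - 22731 = (-23017 + 51843) - 22731 = 28826 - 22731 = 6095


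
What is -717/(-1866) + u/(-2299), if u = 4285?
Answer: -2115809/1429978 ≈ -1.4796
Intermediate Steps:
-717/(-1866) + u/(-2299) = -717/(-1866) + 4285/(-2299) = -717*(-1/1866) + 4285*(-1/2299) = 239/622 - 4285/2299 = -2115809/1429978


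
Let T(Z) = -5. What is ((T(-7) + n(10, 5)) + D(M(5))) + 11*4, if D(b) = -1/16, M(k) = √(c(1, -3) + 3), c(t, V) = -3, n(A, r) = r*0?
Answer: 623/16 ≈ 38.938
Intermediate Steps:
n(A, r) = 0
M(k) = 0 (M(k) = √(-3 + 3) = √0 = 0)
D(b) = -1/16 (D(b) = -1*1/16 = -1/16)
((T(-7) + n(10, 5)) + D(M(5))) + 11*4 = ((-5 + 0) - 1/16) + 11*4 = (-5 - 1/16) + 44 = -81/16 + 44 = 623/16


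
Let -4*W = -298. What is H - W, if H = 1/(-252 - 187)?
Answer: -65413/878 ≈ -74.502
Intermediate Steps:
W = 149/2 (W = -¼*(-298) = 149/2 ≈ 74.500)
H = -1/439 (H = 1/(-439) = -1/439 ≈ -0.0022779)
H - W = -1/439 - 1*149/2 = -1/439 - 149/2 = -65413/878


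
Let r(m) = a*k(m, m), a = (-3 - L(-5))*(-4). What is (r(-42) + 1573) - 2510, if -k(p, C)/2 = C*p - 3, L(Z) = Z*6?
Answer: 379439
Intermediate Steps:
L(Z) = 6*Z
k(p, C) = 6 - 2*C*p (k(p, C) = -2*(C*p - 3) = -2*(-3 + C*p) = 6 - 2*C*p)
a = -108 (a = (-3 - 6*(-5))*(-4) = (-3 - 1*(-30))*(-4) = (-3 + 30)*(-4) = 27*(-4) = -108)
r(m) = -648 + 216*m² (r(m) = -108*(6 - 2*m*m) = -108*(6 - 2*m²) = -648 + 216*m²)
(r(-42) + 1573) - 2510 = ((-648 + 216*(-42)²) + 1573) - 2510 = ((-648 + 216*1764) + 1573) - 2510 = ((-648 + 381024) + 1573) - 2510 = (380376 + 1573) - 2510 = 381949 - 2510 = 379439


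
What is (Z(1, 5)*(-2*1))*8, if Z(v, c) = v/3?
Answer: -16/3 ≈ -5.3333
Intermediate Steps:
Z(v, c) = v/3 (Z(v, c) = v*(⅓) = v/3)
(Z(1, 5)*(-2*1))*8 = (((⅓)*1)*(-2*1))*8 = ((⅓)*(-2))*8 = -⅔*8 = -16/3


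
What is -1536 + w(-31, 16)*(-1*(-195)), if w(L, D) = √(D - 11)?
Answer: -1536 + 195*√5 ≈ -1100.0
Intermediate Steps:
w(L, D) = √(-11 + D)
-1536 + w(-31, 16)*(-1*(-195)) = -1536 + √(-11 + 16)*(-1*(-195)) = -1536 + √5*195 = -1536 + 195*√5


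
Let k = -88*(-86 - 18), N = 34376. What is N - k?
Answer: 25224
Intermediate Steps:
k = 9152 (k = -88*(-104) = 9152)
N - k = 34376 - 1*9152 = 34376 - 9152 = 25224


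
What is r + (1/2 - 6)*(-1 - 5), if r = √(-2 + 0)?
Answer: 33 + I*√2 ≈ 33.0 + 1.4142*I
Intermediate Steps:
r = I*√2 (r = √(-2) = I*√2 ≈ 1.4142*I)
r + (1/2 - 6)*(-1 - 5) = I*√2 + (1/2 - 6)*(-1 - 5) = I*√2 + (½ - 6)*(-6) = I*√2 - 11/2*(-6) = I*√2 + 33 = 33 + I*√2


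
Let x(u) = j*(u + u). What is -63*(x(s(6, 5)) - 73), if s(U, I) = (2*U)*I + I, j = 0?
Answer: 4599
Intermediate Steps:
s(U, I) = I + 2*I*U (s(U, I) = 2*I*U + I = I + 2*I*U)
x(u) = 0 (x(u) = 0*(u + u) = 0*(2*u) = 0)
-63*(x(s(6, 5)) - 73) = -63*(0 - 73) = -63*(-73) = 4599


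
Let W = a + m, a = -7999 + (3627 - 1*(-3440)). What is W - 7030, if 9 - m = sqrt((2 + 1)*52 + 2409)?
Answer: -7953 - 3*sqrt(285) ≈ -8003.6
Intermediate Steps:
m = 9 - 3*sqrt(285) (m = 9 - sqrt((2 + 1)*52 + 2409) = 9 - sqrt(3*52 + 2409) = 9 - sqrt(156 + 2409) = 9 - sqrt(2565) = 9 - 3*sqrt(285) ≈ -41.646)
a = -932 (a = -7999 + (3627 + 3440) = -7999 + 7067 = -932)
W = -923 - 3*sqrt(285) (W = -932 + (9 - 3*sqrt(285)) = -923 - 3*sqrt(285) ≈ -973.65)
W - 7030 = (-923 - 3*sqrt(285)) - 7030 = -7953 - 3*sqrt(285)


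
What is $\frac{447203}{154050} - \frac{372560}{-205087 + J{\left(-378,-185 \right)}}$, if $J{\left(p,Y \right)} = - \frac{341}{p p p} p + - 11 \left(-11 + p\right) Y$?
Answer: $\frac{71887940045723527}{21938687050431450} \approx 3.2768$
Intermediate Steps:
$J{\left(p,Y \right)} = - \frac{341}{p^{2}} + Y \left(121 - 11 p\right)$ ($J{\left(p,Y \right)} = - \frac{341}{p^{2} p} p + \left(121 - 11 p\right) Y = - \frac{341}{p^{3}} p + Y \left(121 - 11 p\right) = - \frac{341}{p^{2}} + Y \left(121 - 11 p\right)$)
$\frac{447203}{154050} - \frac{372560}{-205087 + J{\left(-378,-185 \right)}} = \frac{447203}{154050} - \frac{372560}{-205087 - \left(22385 + 769230 + \frac{341}{142884}\right)} = 447203 \cdot \frac{1}{154050} - \frac{372560}{-205087 - \frac{113109118001}{142884}} = \frac{447203}{154050} - \frac{372560}{-205087 - \frac{113109118001}{142884}} = \frac{447203}{154050} - \frac{372560}{- \frac{142412768909}{142884}} = \frac{447203}{154050} - - \frac{53232863040}{142412768909} = \frac{447203}{154050} + \frac{53232863040}{142412768909} = \frac{71887940045723527}{21938687050431450}$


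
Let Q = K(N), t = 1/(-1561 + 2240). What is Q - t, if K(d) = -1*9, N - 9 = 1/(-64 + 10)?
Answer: -6112/679 ≈ -9.0015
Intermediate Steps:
N = 485/54 (N = 9 + 1/(-64 + 10) = 9 + 1/(-54) = 9 - 1/54 = 485/54 ≈ 8.9815)
t = 1/679 ≈ 0.0014728
K(d) = -9
Q = -9
Q - t = -9 - 1*1/679 = -9 - 1/679 = -6112/679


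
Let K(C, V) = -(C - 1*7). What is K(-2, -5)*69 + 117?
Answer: 738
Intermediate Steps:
K(C, V) = 7 - C (K(C, V) = -(C - 7) = -(-7 + C) = 7 - C)
K(-2, -5)*69 + 117 = (7 - 1*(-2))*69 + 117 = (7 + 2)*69 + 117 = 9*69 + 117 = 621 + 117 = 738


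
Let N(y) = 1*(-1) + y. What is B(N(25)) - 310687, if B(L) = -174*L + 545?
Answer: -314318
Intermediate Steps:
N(y) = -1 + y
B(L) = 545 - 174*L
B(N(25)) - 310687 = (545 - 174*(-1 + 25)) - 310687 = (545 - 174*24) - 310687 = (545 - 4176) - 310687 = -3631 - 310687 = -314318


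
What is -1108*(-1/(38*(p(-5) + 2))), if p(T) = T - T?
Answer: 277/19 ≈ 14.579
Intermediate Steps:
p(T) = 0
-1108*(-1/(38*(p(-5) + 2))) = -1108*(-1/(38*(0 + 2))) = -1108/(2*(-38)) = -1108/(-76) = -1108*(-1/76) = 277/19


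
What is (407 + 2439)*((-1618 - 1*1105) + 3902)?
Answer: 3355434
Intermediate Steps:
(407 + 2439)*((-1618 - 1*1105) + 3902) = 2846*((-1618 - 1105) + 3902) = 2846*(-2723 + 3902) = 2846*1179 = 3355434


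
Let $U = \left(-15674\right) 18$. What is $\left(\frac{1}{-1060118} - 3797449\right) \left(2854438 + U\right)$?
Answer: $- \frac{5177722772970102399}{530059} \approx -9.7682 \cdot 10^{12}$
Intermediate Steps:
$U = -282132$
$\left(\frac{1}{-1060118} - 3797449\right) \left(2854438 + U\right) = \left(\frac{1}{-1060118} - 3797449\right) \left(2854438 - 282132\right) = \left(- \frac{1}{1060118} - 3797449\right) 2572306 = \left(- \frac{4025744038983}{1060118}\right) 2572306 = - \frac{5177722772970102399}{530059}$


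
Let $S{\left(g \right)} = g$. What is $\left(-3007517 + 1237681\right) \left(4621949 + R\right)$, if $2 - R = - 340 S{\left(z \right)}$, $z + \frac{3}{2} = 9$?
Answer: $-8184608351836$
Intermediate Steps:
$z = \frac{15}{2}$ ($z = - \frac{3}{2} + 9 = \frac{15}{2} \approx 7.5$)
$R = 2552$ ($R = 2 - \left(-340\right) \frac{15}{2} = 2 - -2550 = 2 + 2550 = 2552$)
$\left(-3007517 + 1237681\right) \left(4621949 + R\right) = \left(-3007517 + 1237681\right) \left(4621949 + 2552\right) = \left(-1769836\right) 4624501 = -8184608351836$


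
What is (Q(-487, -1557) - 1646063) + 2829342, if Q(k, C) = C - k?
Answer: 1182209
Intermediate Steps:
(Q(-487, -1557) - 1646063) + 2829342 = ((-1557 - 1*(-487)) - 1646063) + 2829342 = ((-1557 + 487) - 1646063) + 2829342 = (-1070 - 1646063) + 2829342 = -1647133 + 2829342 = 1182209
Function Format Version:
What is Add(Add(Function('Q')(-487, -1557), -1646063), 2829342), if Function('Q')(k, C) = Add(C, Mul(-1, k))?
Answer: 1182209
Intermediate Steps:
Add(Add(Function('Q')(-487, -1557), -1646063), 2829342) = Add(Add(Add(-1557, Mul(-1, -487)), -1646063), 2829342) = Add(Add(Add(-1557, 487), -1646063), 2829342) = Add(Add(-1070, -1646063), 2829342) = Add(-1647133, 2829342) = 1182209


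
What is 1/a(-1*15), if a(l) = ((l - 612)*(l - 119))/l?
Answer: -5/28006 ≈ -0.00017853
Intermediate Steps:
a(l) = (-612 + l)*(-119 + l)/l (a(l) = ((-612 + l)*(-119 + l))/l = (-612 + l)*(-119 + l)/l)
1/a(-1*15) = 1/(-731 - 1*15 + 72828/((-1*15))) = 1/(-731 - 15 + 72828/(-15)) = 1/(-731 - 15 + 72828*(-1/15)) = 1/(-731 - 15 - 24276/5) = 1/(-28006/5) = -5/28006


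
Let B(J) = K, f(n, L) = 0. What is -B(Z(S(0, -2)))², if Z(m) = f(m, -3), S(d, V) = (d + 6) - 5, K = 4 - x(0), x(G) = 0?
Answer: -16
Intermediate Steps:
K = 4 (K = 4 - 1*0 = 4 + 0 = 4)
S(d, V) = 1 + d (S(d, V) = (6 + d) - 5 = 1 + d)
Z(m) = 0
B(J) = 4
-B(Z(S(0, -2)))² = -1*4² = -1*16 = -16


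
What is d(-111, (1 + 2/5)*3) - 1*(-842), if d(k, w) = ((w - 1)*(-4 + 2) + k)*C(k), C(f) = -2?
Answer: 5384/5 ≈ 1076.8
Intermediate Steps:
d(k, w) = -4 - 2*k + 4*w (d(k, w) = ((w - 1)*(-4 + 2) + k)*(-2) = ((-1 + w)*(-2) + k)*(-2) = ((2 - 2*w) + k)*(-2) = (2 + k - 2*w)*(-2) = -4 - 2*k + 4*w)
d(-111, (1 + 2/5)*3) - 1*(-842) = (-4 - 2*(-111) + 4*((1 + 2/5)*3)) - 1*(-842) = (-4 + 222 + 4*((1 + 2*(⅕))*3)) + 842 = (-4 + 222 + 4*((1 + ⅖)*3)) + 842 = (-4 + 222 + 4*((7/5)*3)) + 842 = (-4 + 222 + 4*(21/5)) + 842 = (-4 + 222 + 84/5) + 842 = 1174/5 + 842 = 5384/5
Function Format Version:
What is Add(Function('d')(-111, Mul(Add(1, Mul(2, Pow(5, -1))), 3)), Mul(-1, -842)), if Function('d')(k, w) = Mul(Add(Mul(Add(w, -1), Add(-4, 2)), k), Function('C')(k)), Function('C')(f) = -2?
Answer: Rational(5384, 5) ≈ 1076.8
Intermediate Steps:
Function('d')(k, w) = Add(-4, Mul(-2, k), Mul(4, w)) (Function('d')(k, w) = Mul(Add(Mul(Add(w, -1), Add(-4, 2)), k), -2) = Mul(Add(Mul(Add(-1, w), -2), k), -2) = Mul(Add(Add(2, Mul(-2, w)), k), -2) = Mul(Add(2, k, Mul(-2, w)), -2) = Add(-4, Mul(-2, k), Mul(4, w)))
Add(Function('d')(-111, Mul(Add(1, Mul(2, Pow(5, -1))), 3)), Mul(-1, -842)) = Add(Add(-4, Mul(-2, -111), Mul(4, Mul(Add(1, Mul(2, Pow(5, -1))), 3))), Mul(-1, -842)) = Add(Add(-4, 222, Mul(4, Mul(Add(1, Mul(2, Rational(1, 5))), 3))), 842) = Add(Add(-4, 222, Mul(4, Mul(Add(1, Rational(2, 5)), 3))), 842) = Add(Add(-4, 222, Mul(4, Mul(Rational(7, 5), 3))), 842) = Add(Add(-4, 222, Mul(4, Rational(21, 5))), 842) = Add(Add(-4, 222, Rational(84, 5)), 842) = Add(Rational(1174, 5), 842) = Rational(5384, 5)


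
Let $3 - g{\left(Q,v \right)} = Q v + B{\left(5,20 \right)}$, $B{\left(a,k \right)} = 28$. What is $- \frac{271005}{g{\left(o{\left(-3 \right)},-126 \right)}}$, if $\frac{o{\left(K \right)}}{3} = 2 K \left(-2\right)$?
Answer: $- \frac{271005}{4511} \approx -60.076$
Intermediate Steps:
$o{\left(K \right)} = - 12 K$ ($o{\left(K \right)} = 3 \cdot 2 K \left(-2\right) = 3 \left(- 4 K\right) = - 12 K$)
$g{\left(Q,v \right)} = -25 - Q v$ ($g{\left(Q,v \right)} = 3 - \left(Q v + 28\right) = 3 - \left(28 + Q v\right) = -25 - Q v$)
$- \frac{271005}{g{\left(o{\left(-3 \right)},-126 \right)}} = - \frac{271005}{-25 - \left(-12\right) \left(-3\right) \left(-126\right)} = - \frac{271005}{-25 - 36 \left(-126\right)} = - \frac{271005}{-25 + 4536} = - \frac{271005}{4511}$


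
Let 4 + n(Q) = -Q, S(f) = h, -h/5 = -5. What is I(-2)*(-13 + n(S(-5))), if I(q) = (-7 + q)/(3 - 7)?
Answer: -189/2 ≈ -94.500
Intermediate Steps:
h = 25 (h = -5*(-5) = 25)
S(f) = 25
I(q) = 7/4 - q/4 (I(q) = (-7 + q)/(-4) = (-7 + q)*(-¼) = 7/4 - q/4)
n(Q) = -4 - Q
I(-2)*(-13 + n(S(-5))) = (7/4 - ¼*(-2))*(-13 + (-4 - 1*25)) = (7/4 + ½)*(-13 + (-4 - 25)) = 9*(-13 - 29)/4 = (9/4)*(-42) = -189/2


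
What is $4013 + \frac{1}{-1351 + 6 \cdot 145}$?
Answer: $\frac{1930252}{481} \approx 4013.0$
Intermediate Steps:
$4013 + \frac{1}{-1351 + 6 \cdot 145} = 4013 + \frac{1}{-1351 + 870} = 4013 + \frac{1}{-481} = 4013 - \frac{1}{481} = \frac{1930252}{481}$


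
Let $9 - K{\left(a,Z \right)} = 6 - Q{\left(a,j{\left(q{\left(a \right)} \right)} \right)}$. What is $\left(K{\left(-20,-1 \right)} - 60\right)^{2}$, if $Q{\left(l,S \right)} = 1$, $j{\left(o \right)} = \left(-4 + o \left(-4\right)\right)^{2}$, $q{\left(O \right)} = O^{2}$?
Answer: $3136$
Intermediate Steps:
$j{\left(o \right)} = \left(-4 - 4 o\right)^{2}$
$K{\left(a,Z \right)} = 4$ ($K{\left(a,Z \right)} = 9 - \left(6 - 1\right) = 9 - 5 = 4$)
$\left(K{\left(-20,-1 \right)} - 60\right)^{2} = \left(4 - 60\right)^{2} = \left(-56\right)^{2} = 3136$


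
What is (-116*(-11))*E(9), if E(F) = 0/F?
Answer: 0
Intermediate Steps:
E(F) = 0
(-116*(-11))*E(9) = -116*(-11)*0 = 1276*0 = 0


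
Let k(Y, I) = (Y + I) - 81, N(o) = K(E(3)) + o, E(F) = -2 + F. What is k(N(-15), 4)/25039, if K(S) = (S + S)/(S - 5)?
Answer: -185/50078 ≈ -0.0036942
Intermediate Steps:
K(S) = 2*S/(-5 + S) (K(S) = (2*S)/(-5 + S) = 2*S/(-5 + S))
N(o) = -½ + o (N(o) = 2*(-2 + 3)/(-5 + (-2 + 3)) + o = 2*1/(-5 + 1) + o = 2*1/(-4) + o = 2*1*(-¼) + o = -½ + o)
k(Y, I) = -81 + I + Y (k(Y, I) = (I + Y) - 81 = -81 + I + Y)
k(N(-15), 4)/25039 = (-81 + 4 + (-½ - 15))/25039 = (-81 + 4 - 31/2)*(1/25039) = -185/2*1/25039 = -185/50078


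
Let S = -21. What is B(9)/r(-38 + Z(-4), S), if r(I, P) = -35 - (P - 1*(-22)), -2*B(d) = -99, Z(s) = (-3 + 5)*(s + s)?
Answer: -11/8 ≈ -1.3750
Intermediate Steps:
Z(s) = 4*s (Z(s) = 2*(2*s) = 4*s)
B(d) = 99/2 (B(d) = -1/2*(-99) = 99/2)
r(I, P) = -57 - P (r(I, P) = -35 - (P + 22) = -35 - (22 + P) = -35 + (-22 - P) = -57 - P)
B(9)/r(-38 + Z(-4), S) = 99/(2*(-57 - 1*(-21))) = 99/(2*(-57 + 21)) = (99/2)/(-36) = (99/2)*(-1/36) = -11/8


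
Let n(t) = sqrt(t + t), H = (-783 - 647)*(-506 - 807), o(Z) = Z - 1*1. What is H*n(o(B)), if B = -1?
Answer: 3755180*I ≈ 3.7552e+6*I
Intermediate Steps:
o(Z) = -1 + Z (o(Z) = Z - 1 = -1 + Z)
H = 1877590 (H = -1430*(-1313) = 1877590)
n(t) = sqrt(2)*sqrt(t) (n(t) = sqrt(2*t) = sqrt(2)*sqrt(t))
H*n(o(B)) = 1877590*(sqrt(2)*sqrt(-1 - 1)) = 1877590*(sqrt(2)*sqrt(-2)) = 1877590*(sqrt(2)*(I*sqrt(2))) = 1877590*(2*I) = 3755180*I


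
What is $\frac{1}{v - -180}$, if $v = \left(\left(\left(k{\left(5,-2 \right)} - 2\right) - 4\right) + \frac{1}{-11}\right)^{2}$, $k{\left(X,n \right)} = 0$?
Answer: $\frac{121}{26269} \approx 0.0046062$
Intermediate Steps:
$v = \frac{4489}{121}$ ($v = \left(\left(\left(0 - 2\right) - 4\right) + \frac{1}{-11}\right)^{2} = \left(\left(-2 + \left(-5 + 1\right)\right) - \frac{1}{11}\right)^{2} = \left(\left(-2 - 4\right) - \frac{1}{11}\right)^{2} = \left(-6 - \frac{1}{11}\right)^{2} = \left(- \frac{67}{11}\right)^{2} = \frac{4489}{121} \approx 37.099$)
$\frac{1}{v - -180} = \frac{1}{\frac{4489}{121} - -180} = \frac{1}{\frac{4489}{121} + 180} = \frac{1}{\frac{26269}{121}} = \frac{121}{26269}$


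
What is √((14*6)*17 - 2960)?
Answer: 2*I*√383 ≈ 39.141*I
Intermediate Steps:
√((14*6)*17 - 2960) = √(84*17 - 2960) = √(1428 - 2960) = √(-1532) = 2*I*√383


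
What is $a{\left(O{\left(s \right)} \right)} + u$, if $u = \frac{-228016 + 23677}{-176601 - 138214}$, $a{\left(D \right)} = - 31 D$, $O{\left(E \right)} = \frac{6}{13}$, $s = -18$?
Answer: $- \frac{55899183}{4092595} \approx -13.659$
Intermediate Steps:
$O{\left(E \right)} = \frac{6}{13}$ ($O{\left(E \right)} = 6 \cdot \frac{1}{13} = \frac{6}{13}$)
$u = \frac{204339}{314815}$ ($u = - \frac{204339}{-314815} = \left(-204339\right) \left(- \frac{1}{314815}\right) = \frac{204339}{314815} \approx 0.64908$)
$a{\left(O{\left(s \right)} \right)} + u = \left(-31\right) \frac{6}{13} + \frac{204339}{314815} = - \frac{186}{13} + \frac{204339}{314815} = - \frac{55899183}{4092595}$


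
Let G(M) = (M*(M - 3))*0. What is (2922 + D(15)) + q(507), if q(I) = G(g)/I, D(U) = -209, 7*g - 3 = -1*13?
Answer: 2713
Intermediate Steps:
g = -10/7 (g = 3/7 + (-1*13)/7 = 3/7 + (1/7)*(-13) = 3/7 - 13/7 = -10/7 ≈ -1.4286)
G(M) = 0 (G(M) = (M*(-3 + M))*0 = 0)
q(I) = 0 (q(I) = 0/I = 0)
(2922 + D(15)) + q(507) = (2922 - 209) + 0 = 2713 + 0 = 2713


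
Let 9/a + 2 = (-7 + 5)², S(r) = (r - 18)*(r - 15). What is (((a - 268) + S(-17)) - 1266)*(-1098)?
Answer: 449631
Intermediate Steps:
S(r) = (-18 + r)*(-15 + r)
a = 9/2 (a = 9/(-2 + (-7 + 5)²) = 9/(-2 + (-2)²) = 9/(-2 + 4) = 9/2 ≈ 4.5000)
(((a - 268) + S(-17)) - 1266)*(-1098) = (((9/2 - 268) + (270 + (-17)² - 33*(-17))) - 1266)*(-1098) = ((-527/2 + (270 + 289 + 561)) - 1266)*(-1098) = ((-527/2 + 1120) - 1266)*(-1098) = (1713/2 - 1266)*(-1098) = -819/2*(-1098) = 449631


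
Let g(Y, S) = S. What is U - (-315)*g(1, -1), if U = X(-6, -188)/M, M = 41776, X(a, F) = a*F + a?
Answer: -6579159/20888 ≈ -314.97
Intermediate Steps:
X(a, F) = a + F*a (X(a, F) = F*a + a = a + F*a)
U = 561/20888 (U = -6*(1 - 188)/41776 = -6*(-187)*(1/41776) = 1122*(1/41776) = 561/20888 ≈ 0.026858)
U - (-315)*g(1, -1) = 561/20888 - (-315)*(-1) = 561/20888 - 1*315 = 561/20888 - 315 = -6579159/20888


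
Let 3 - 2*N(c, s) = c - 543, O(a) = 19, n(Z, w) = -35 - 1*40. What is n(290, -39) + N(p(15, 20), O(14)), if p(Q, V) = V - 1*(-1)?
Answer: 375/2 ≈ 187.50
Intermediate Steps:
p(Q, V) = 1 + V (p(Q, V) = V + 1 = 1 + V)
n(Z, w) = -75 (n(Z, w) = -35 - 40 = -75)
N(c, s) = 273 - c/2 (N(c, s) = 3/2 - (c - 543)/2 = 3/2 - (-543 + c)/2 = 3/2 + (543/2 - c/2) = 273 - c/2)
n(290, -39) + N(p(15, 20), O(14)) = -75 + (273 - (1 + 20)/2) = -75 + (273 - ½*21) = -75 + (273 - 21/2) = -75 + 525/2 = 375/2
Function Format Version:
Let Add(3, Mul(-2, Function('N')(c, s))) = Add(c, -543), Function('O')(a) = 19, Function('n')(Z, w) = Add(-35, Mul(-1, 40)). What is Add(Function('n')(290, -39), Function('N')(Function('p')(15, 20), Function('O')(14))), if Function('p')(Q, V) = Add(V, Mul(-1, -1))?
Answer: Rational(375, 2) ≈ 187.50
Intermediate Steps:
Function('p')(Q, V) = Add(1, V) (Function('p')(Q, V) = Add(V, 1) = Add(1, V))
Function('n')(Z, w) = -75 (Function('n')(Z, w) = Add(-35, -40) = -75)
Function('N')(c, s) = Add(273, Mul(Rational(-1, 2), c)) (Function('N')(c, s) = Add(Rational(3, 2), Mul(Rational(-1, 2), Add(c, -543))) = Add(Rational(3, 2), Mul(Rational(-1, 2), Add(-543, c))) = Add(Rational(3, 2), Add(Rational(543, 2), Mul(Rational(-1, 2), c))) = Add(273, Mul(Rational(-1, 2), c)))
Add(Function('n')(290, -39), Function('N')(Function('p')(15, 20), Function('O')(14))) = Add(-75, Add(273, Mul(Rational(-1, 2), Add(1, 20)))) = Add(-75, Add(273, Mul(Rational(-1, 2), 21))) = Add(-75, Add(273, Rational(-21, 2))) = Add(-75, Rational(525, 2)) = Rational(375, 2)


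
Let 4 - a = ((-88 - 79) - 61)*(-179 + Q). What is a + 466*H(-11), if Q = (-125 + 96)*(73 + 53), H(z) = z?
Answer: -879046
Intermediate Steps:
Q = -3654 (Q = -29*126 = -3654)
a = -873920 (a = 4 - ((-88 - 79) - 61)*(-179 - 3654) = 4 - (-167 - 61)*(-3833) = 4 - (-228)*(-3833) = 4 - 1*873924 = 4 - 873924 = -873920)
a + 466*H(-11) = -873920 + 466*(-11) = -873920 - 5126 = -879046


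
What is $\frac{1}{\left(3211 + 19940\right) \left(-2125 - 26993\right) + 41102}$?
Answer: $- \frac{1}{674069716} \approx -1.4835 \cdot 10^{-9}$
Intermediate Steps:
$\frac{1}{\left(3211 + 19940\right) \left(-2125 - 26993\right) + 41102} = \frac{1}{23151 \left(-29118\right) + 41102} = \frac{1}{-674110818 + 41102} = \frac{1}{-674069716} = - \frac{1}{674069716}$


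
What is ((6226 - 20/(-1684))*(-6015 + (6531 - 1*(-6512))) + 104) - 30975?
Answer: 18408452537/421 ≈ 4.3726e+7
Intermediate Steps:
((6226 - 20/(-1684))*(-6015 + (6531 - 1*(-6512))) + 104) - 30975 = ((6226 - 20*(-1/1684))*(-6015 + (6531 + 6512)) + 104) - 30975 = ((6226 + 5/421)*(-6015 + 13043) + 104) - 30975 = ((2621151/421)*7028 + 104) - 30975 = (18421449228/421 + 104) - 30975 = 18421493012/421 - 30975 = 18408452537/421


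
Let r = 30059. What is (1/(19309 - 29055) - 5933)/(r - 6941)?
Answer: -57823019/225308028 ≈ -0.25664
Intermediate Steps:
(1/(19309 - 29055) - 5933)/(r - 6941) = (1/(19309 - 29055) - 5933)/(30059 - 6941) = (1/(-9746) - 5933)/23118 = (-1/9746 - 5933)*(1/23118) = -57823019/9746*1/23118 = -57823019/225308028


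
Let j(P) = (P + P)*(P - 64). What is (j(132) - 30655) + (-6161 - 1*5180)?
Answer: -24044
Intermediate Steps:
j(P) = 2*P*(-64 + P) (j(P) = (2*P)*(-64 + P) = 2*P*(-64 + P))
(j(132) - 30655) + (-6161 - 1*5180) = (2*132*(-64 + 132) - 30655) + (-6161 - 1*5180) = (2*132*68 - 30655) + (-6161 - 5180) = (17952 - 30655) - 11341 = -12703 - 11341 = -24044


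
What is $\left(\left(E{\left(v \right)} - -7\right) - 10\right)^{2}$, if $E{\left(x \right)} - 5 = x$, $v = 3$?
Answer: $25$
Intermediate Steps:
$E{\left(x \right)} = 5 + x$
$\left(\left(E{\left(v \right)} - -7\right) - 10\right)^{2} = \left(\left(\left(5 + 3\right) - -7\right) - 10\right)^{2} = \left(\left(8 + 7\right) - 10\right)^{2} = \left(15 - 10\right)^{2} = 5^{2} = 25$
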